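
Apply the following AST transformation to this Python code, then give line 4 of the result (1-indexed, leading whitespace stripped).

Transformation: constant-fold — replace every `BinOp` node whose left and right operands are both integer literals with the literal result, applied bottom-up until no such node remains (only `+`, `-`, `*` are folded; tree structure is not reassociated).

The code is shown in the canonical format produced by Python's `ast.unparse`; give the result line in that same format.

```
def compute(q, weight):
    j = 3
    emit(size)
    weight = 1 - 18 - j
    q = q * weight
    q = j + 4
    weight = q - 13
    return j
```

weight = -17 - j

Transformed code:
def compute(q, weight):
    j = 3
    emit(size)
    weight = -17 - j
    q = q * weight
    q = j + 4
    weight = q - 13
    return j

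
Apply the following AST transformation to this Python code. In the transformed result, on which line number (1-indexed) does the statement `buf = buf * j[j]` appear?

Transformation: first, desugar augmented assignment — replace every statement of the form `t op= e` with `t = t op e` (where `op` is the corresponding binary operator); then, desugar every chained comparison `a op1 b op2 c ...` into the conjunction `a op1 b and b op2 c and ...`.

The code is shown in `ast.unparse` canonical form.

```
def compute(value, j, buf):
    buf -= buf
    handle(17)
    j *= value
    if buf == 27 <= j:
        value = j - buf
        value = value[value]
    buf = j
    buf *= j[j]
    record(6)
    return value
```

Transformed code:
def compute(value, j, buf):
    buf = buf - buf
    handle(17)
    j = j * value
    if buf == 27 and 27 <= j:
        value = j - buf
        value = value[value]
    buf = j
    buf = buf * j[j]
    record(6)
    return value

9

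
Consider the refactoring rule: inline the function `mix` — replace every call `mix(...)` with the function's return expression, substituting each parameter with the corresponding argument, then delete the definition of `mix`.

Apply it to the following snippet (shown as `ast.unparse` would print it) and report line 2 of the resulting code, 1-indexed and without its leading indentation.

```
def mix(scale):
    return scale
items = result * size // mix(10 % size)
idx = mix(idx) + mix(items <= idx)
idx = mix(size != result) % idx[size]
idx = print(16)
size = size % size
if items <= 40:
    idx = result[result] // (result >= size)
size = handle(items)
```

Transformed code:
items = result * size // (10 % size)
idx = idx + (items <= idx)
idx = (size != result) % idx[size]
idx = print(16)
size = size % size
if items <= 40:
    idx = result[result] // (result >= size)
size = handle(items)

idx = idx + (items <= idx)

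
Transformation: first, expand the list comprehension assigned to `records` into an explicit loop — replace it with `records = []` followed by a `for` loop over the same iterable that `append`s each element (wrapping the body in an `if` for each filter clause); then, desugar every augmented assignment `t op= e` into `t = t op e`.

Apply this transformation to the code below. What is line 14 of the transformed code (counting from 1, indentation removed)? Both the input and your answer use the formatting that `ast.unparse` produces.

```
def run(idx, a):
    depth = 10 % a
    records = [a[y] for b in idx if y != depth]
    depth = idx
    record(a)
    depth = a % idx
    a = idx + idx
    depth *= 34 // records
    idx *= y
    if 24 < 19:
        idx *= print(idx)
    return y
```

Transformed code:
def run(idx, a):
    depth = 10 % a
    records = []
    for b in idx:
        if y != depth:
            records.append(a[y])
    depth = idx
    record(a)
    depth = a % idx
    a = idx + idx
    depth = depth * (34 // records)
    idx = idx * y
    if 24 < 19:
        idx = idx * print(idx)
    return y

idx = idx * print(idx)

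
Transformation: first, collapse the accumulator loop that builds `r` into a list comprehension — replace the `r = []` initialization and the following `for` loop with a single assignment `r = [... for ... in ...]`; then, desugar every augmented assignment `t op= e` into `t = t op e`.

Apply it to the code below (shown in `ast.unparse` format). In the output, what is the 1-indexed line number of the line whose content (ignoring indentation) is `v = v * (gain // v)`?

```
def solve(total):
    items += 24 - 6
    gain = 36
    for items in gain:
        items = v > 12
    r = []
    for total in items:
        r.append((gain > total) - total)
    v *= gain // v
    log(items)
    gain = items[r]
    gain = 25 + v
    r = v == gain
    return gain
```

Transformed code:
def solve(total):
    items = items + (24 - 6)
    gain = 36
    for items in gain:
        items = v > 12
    r = [(gain > total) - total for total in items]
    v = v * (gain // v)
    log(items)
    gain = items[r]
    gain = 25 + v
    r = v == gain
    return gain

7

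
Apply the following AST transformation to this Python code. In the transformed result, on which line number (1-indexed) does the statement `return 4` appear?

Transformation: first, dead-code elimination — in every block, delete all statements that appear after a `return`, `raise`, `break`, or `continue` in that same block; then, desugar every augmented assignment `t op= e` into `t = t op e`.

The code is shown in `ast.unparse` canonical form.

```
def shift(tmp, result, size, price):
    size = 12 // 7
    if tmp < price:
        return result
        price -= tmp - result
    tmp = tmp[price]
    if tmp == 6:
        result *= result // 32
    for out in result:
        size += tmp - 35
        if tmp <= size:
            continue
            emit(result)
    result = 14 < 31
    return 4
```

Transformed code:
def shift(tmp, result, size, price):
    size = 12 // 7
    if tmp < price:
        return result
    tmp = tmp[price]
    if tmp == 6:
        result = result * (result // 32)
    for out in result:
        size = size + (tmp - 35)
        if tmp <= size:
            continue
    result = 14 < 31
    return 4

13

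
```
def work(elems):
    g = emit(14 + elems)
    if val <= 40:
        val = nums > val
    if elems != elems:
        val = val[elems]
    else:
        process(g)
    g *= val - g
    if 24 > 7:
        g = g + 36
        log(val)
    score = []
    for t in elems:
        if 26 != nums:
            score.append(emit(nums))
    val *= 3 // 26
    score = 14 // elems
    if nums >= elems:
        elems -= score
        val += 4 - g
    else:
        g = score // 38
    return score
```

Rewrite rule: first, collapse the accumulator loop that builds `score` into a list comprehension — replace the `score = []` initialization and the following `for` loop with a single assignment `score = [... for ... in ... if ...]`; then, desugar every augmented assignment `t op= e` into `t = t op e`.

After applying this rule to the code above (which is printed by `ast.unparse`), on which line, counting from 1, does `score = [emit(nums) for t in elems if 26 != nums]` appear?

Transformed code:
def work(elems):
    g = emit(14 + elems)
    if val <= 40:
        val = nums > val
    if elems != elems:
        val = val[elems]
    else:
        process(g)
    g = g * (val - g)
    if 24 > 7:
        g = g + 36
        log(val)
    score = [emit(nums) for t in elems if 26 != nums]
    val = val * (3 // 26)
    score = 14 // elems
    if nums >= elems:
        elems = elems - score
        val = val + (4 - g)
    else:
        g = score // 38
    return score

13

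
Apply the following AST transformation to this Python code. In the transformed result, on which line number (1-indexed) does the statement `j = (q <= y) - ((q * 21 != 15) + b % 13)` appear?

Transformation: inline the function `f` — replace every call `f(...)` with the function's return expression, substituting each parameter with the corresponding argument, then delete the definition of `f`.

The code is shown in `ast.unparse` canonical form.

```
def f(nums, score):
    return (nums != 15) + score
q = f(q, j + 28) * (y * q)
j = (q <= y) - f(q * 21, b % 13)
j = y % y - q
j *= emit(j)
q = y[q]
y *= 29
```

2

Transformed code:
q = ((q != 15) + (j + 28)) * (y * q)
j = (q <= y) - ((q * 21 != 15) + b % 13)
j = y % y - q
j *= emit(j)
q = y[q]
y *= 29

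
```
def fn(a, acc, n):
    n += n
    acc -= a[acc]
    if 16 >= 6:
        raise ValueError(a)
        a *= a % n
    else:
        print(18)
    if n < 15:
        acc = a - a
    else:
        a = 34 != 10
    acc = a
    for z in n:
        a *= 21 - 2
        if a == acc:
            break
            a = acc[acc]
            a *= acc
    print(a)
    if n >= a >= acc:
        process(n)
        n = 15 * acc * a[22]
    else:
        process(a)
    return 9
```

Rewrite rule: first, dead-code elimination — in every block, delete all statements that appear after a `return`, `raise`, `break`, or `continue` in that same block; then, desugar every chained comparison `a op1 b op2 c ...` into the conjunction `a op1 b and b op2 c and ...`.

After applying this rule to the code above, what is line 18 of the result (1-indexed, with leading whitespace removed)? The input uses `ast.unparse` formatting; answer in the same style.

if n >= a and a >= acc:

Transformed code:
def fn(a, acc, n):
    n += n
    acc -= a[acc]
    if 16 >= 6:
        raise ValueError(a)
    else:
        print(18)
    if n < 15:
        acc = a - a
    else:
        a = 34 != 10
    acc = a
    for z in n:
        a *= 21 - 2
        if a == acc:
            break
    print(a)
    if n >= a and a >= acc:
        process(n)
        n = 15 * acc * a[22]
    else:
        process(a)
    return 9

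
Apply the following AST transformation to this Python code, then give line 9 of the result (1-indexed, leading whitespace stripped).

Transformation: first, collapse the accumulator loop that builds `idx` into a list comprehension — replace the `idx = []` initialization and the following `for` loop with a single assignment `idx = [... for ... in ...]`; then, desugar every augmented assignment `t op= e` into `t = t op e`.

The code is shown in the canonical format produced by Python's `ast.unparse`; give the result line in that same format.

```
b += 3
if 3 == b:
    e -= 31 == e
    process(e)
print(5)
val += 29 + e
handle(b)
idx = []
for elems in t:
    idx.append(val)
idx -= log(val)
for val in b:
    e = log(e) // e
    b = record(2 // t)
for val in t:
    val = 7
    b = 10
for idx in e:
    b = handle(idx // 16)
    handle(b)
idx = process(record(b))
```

idx = idx - log(val)

Transformed code:
b = b + 3
if 3 == b:
    e = e - (31 == e)
    process(e)
print(5)
val = val + (29 + e)
handle(b)
idx = [val for elems in t]
idx = idx - log(val)
for val in b:
    e = log(e) // e
    b = record(2 // t)
for val in t:
    val = 7
    b = 10
for idx in e:
    b = handle(idx // 16)
    handle(b)
idx = process(record(b))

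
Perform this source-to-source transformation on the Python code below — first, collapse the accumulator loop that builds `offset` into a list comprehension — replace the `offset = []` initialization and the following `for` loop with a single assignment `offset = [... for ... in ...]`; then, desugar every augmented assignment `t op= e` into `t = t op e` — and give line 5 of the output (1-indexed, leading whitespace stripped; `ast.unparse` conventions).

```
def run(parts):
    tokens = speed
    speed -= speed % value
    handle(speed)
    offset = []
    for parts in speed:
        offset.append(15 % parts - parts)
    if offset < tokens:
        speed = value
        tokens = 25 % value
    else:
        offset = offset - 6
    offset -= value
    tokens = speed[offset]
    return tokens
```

offset = [15 % parts - parts for parts in speed]

Transformed code:
def run(parts):
    tokens = speed
    speed = speed - speed % value
    handle(speed)
    offset = [15 % parts - parts for parts in speed]
    if offset < tokens:
        speed = value
        tokens = 25 % value
    else:
        offset = offset - 6
    offset = offset - value
    tokens = speed[offset]
    return tokens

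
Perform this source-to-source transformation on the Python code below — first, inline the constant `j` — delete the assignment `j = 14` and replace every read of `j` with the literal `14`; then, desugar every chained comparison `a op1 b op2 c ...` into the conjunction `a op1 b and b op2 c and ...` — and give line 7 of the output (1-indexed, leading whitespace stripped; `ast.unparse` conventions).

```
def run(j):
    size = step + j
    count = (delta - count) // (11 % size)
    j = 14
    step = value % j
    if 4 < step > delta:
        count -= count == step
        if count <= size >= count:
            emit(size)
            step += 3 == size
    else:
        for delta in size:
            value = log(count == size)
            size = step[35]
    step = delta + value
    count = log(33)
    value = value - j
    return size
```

Transformed code:
def run(j):
    size = step + 14
    count = (delta - count) // (11 % size)
    step = value % 14
    if 4 < step and step > delta:
        count -= count == step
        if count <= size and size >= count:
            emit(size)
            step += 3 == size
    else:
        for delta in size:
            value = log(count == size)
            size = step[35]
    step = delta + value
    count = log(33)
    value = value - 14
    return size

if count <= size and size >= count:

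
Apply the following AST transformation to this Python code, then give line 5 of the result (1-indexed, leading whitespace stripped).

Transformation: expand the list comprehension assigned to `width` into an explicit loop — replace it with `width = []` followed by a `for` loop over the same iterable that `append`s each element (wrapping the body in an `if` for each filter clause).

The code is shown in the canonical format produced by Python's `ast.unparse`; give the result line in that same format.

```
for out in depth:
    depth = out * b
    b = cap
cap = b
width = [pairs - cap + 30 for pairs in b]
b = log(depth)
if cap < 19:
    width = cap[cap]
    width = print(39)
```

width = []

Transformed code:
for out in depth:
    depth = out * b
    b = cap
cap = b
width = []
for pairs in b:
    width.append(pairs - cap + 30)
b = log(depth)
if cap < 19:
    width = cap[cap]
    width = print(39)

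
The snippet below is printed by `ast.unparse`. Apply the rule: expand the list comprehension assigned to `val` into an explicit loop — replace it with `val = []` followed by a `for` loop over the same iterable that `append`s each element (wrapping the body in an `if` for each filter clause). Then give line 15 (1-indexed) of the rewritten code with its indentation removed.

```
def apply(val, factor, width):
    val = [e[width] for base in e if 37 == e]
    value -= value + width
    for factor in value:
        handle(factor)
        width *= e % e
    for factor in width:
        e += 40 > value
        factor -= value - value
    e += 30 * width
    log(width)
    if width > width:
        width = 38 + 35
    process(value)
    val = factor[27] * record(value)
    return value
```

if width > width:

Transformed code:
def apply(val, factor, width):
    val = []
    for base in e:
        if 37 == e:
            val.append(e[width])
    value -= value + width
    for factor in value:
        handle(factor)
        width *= e % e
    for factor in width:
        e += 40 > value
        factor -= value - value
    e += 30 * width
    log(width)
    if width > width:
        width = 38 + 35
    process(value)
    val = factor[27] * record(value)
    return value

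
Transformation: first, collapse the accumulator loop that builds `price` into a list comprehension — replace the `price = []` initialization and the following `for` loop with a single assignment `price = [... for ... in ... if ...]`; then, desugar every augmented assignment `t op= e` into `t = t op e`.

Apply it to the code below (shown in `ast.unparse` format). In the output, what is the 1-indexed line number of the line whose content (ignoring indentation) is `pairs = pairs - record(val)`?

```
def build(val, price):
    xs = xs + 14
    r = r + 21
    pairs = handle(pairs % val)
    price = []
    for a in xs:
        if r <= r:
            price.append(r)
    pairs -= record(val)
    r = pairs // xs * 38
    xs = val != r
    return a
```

Transformed code:
def build(val, price):
    xs = xs + 14
    r = r + 21
    pairs = handle(pairs % val)
    price = [r for a in xs if r <= r]
    pairs = pairs - record(val)
    r = pairs // xs * 38
    xs = val != r
    return a

6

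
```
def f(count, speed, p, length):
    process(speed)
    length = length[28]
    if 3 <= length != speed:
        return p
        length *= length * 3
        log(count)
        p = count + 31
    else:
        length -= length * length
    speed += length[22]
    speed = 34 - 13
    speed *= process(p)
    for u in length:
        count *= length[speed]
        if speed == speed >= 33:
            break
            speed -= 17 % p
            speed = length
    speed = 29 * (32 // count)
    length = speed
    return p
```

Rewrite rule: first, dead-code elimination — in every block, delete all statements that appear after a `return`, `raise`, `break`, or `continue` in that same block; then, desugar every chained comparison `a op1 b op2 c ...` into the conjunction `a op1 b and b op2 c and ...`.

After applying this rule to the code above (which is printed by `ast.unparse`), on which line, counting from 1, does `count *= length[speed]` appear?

12

Transformed code:
def f(count, speed, p, length):
    process(speed)
    length = length[28]
    if 3 <= length and length != speed:
        return p
    else:
        length -= length * length
    speed += length[22]
    speed = 34 - 13
    speed *= process(p)
    for u in length:
        count *= length[speed]
        if speed == speed and speed >= 33:
            break
    speed = 29 * (32 // count)
    length = speed
    return p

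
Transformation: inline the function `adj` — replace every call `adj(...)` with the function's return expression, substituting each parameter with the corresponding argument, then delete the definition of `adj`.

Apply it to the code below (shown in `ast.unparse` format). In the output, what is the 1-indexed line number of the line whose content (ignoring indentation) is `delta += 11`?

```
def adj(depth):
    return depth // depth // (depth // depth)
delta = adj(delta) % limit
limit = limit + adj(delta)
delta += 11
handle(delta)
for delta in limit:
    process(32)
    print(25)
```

3

Transformed code:
delta = delta // delta // (delta // delta) % limit
limit = limit + delta // delta // (delta // delta)
delta += 11
handle(delta)
for delta in limit:
    process(32)
    print(25)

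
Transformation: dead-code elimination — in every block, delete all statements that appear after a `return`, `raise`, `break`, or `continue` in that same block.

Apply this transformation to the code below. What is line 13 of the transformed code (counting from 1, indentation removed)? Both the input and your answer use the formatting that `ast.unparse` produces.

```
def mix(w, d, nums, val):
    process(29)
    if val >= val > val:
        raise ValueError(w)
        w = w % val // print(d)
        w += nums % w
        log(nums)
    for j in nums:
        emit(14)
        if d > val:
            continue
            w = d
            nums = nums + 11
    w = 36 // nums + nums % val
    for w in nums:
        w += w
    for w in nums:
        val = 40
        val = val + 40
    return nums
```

val = 40

Transformed code:
def mix(w, d, nums, val):
    process(29)
    if val >= val > val:
        raise ValueError(w)
    for j in nums:
        emit(14)
        if d > val:
            continue
    w = 36 // nums + nums % val
    for w in nums:
        w += w
    for w in nums:
        val = 40
        val = val + 40
    return nums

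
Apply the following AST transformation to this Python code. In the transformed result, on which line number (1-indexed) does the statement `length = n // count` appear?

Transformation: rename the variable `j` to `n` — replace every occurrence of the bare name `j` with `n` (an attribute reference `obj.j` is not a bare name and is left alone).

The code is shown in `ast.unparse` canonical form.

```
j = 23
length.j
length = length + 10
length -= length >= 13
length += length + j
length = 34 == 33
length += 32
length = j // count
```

8

Transformed code:
n = 23
length.j
length = length + 10
length -= length >= 13
length += length + n
length = 34 == 33
length += 32
length = n // count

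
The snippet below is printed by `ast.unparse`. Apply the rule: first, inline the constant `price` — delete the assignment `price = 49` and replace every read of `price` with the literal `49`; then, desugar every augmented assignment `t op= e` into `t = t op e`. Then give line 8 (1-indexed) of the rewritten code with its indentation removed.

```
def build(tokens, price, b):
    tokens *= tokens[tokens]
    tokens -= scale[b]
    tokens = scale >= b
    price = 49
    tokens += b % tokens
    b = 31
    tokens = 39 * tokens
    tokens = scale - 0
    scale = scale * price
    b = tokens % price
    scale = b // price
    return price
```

Transformed code:
def build(tokens, price, b):
    tokens = tokens * tokens[tokens]
    tokens = tokens - scale[b]
    tokens = scale >= b
    tokens = tokens + b % tokens
    b = 31
    tokens = 39 * tokens
    tokens = scale - 0
    scale = scale * 49
    b = tokens % 49
    scale = b // 49
    return 49

tokens = scale - 0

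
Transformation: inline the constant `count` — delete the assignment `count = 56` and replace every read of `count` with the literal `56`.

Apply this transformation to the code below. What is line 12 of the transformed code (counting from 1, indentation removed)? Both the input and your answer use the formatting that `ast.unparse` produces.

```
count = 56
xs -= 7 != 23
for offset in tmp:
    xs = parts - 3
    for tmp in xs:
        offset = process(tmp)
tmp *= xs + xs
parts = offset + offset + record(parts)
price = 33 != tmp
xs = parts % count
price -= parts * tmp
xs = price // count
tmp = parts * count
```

tmp = parts * 56

Transformed code:
xs -= 7 != 23
for offset in tmp:
    xs = parts - 3
    for tmp in xs:
        offset = process(tmp)
tmp *= xs + xs
parts = offset + offset + record(parts)
price = 33 != tmp
xs = parts % 56
price -= parts * tmp
xs = price // 56
tmp = parts * 56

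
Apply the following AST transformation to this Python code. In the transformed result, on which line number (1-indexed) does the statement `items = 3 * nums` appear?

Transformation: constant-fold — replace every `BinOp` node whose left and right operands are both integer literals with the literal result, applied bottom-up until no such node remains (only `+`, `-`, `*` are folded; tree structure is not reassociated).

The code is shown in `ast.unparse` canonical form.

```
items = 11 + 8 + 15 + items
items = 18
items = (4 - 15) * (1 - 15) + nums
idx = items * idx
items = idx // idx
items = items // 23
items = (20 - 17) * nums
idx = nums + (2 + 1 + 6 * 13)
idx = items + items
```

Transformed code:
items = 34 + items
items = 18
items = 154 + nums
idx = items * idx
items = idx // idx
items = items // 23
items = 3 * nums
idx = nums + 81
idx = items + items

7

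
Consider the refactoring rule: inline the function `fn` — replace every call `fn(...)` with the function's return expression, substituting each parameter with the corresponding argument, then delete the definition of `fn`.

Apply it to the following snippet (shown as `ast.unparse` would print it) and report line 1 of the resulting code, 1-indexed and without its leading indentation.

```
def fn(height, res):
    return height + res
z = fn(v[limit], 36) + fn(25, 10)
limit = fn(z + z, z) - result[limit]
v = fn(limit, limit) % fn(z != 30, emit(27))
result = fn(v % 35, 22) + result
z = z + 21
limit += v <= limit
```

z = v[limit] + 36 + (25 + 10)

Transformed code:
z = v[limit] + 36 + (25 + 10)
limit = z + z + z - result[limit]
v = (limit + limit) % ((z != 30) + emit(27))
result = v % 35 + 22 + result
z = z + 21
limit += v <= limit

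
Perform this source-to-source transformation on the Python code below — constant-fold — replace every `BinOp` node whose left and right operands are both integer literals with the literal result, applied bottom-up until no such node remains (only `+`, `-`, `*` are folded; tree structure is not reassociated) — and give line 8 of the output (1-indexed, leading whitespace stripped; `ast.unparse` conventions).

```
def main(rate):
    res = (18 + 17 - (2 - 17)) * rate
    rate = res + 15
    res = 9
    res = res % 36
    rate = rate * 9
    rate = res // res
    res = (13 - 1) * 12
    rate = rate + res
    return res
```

Transformed code:
def main(rate):
    res = 50 * rate
    rate = res + 15
    res = 9
    res = res % 36
    rate = rate * 9
    rate = res // res
    res = 144
    rate = rate + res
    return res

res = 144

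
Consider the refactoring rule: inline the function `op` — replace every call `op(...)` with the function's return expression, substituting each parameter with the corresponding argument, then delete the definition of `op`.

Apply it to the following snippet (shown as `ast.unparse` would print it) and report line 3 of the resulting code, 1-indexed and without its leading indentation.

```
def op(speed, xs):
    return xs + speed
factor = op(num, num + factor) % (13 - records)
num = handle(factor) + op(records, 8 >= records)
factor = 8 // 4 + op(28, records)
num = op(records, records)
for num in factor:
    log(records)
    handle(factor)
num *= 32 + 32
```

Transformed code:
factor = (num + factor + num) % (13 - records)
num = handle(factor) + ((8 >= records) + records)
factor = 8 // 4 + (records + 28)
num = records + records
for num in factor:
    log(records)
    handle(factor)
num *= 32 + 32

factor = 8 // 4 + (records + 28)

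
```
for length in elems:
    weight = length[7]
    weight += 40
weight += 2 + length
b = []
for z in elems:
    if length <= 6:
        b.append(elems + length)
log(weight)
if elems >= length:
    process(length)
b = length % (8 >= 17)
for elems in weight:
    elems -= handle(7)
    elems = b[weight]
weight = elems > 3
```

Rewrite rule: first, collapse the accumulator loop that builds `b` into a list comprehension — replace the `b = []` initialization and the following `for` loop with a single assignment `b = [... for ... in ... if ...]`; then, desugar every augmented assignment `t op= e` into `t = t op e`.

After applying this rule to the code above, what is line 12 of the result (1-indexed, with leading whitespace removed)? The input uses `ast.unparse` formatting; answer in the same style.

elems = b[weight]

Transformed code:
for length in elems:
    weight = length[7]
    weight = weight + 40
weight = weight + (2 + length)
b = [elems + length for z in elems if length <= 6]
log(weight)
if elems >= length:
    process(length)
b = length % (8 >= 17)
for elems in weight:
    elems = elems - handle(7)
    elems = b[weight]
weight = elems > 3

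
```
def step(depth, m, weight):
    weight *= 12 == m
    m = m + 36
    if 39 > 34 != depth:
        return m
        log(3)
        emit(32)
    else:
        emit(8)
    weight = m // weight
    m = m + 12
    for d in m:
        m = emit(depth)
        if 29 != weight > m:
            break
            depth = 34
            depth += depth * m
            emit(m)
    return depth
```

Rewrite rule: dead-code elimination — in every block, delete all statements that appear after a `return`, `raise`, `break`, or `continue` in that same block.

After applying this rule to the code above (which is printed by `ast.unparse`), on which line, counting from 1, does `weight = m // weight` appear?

8

Transformed code:
def step(depth, m, weight):
    weight *= 12 == m
    m = m + 36
    if 39 > 34 != depth:
        return m
    else:
        emit(8)
    weight = m // weight
    m = m + 12
    for d in m:
        m = emit(depth)
        if 29 != weight > m:
            break
    return depth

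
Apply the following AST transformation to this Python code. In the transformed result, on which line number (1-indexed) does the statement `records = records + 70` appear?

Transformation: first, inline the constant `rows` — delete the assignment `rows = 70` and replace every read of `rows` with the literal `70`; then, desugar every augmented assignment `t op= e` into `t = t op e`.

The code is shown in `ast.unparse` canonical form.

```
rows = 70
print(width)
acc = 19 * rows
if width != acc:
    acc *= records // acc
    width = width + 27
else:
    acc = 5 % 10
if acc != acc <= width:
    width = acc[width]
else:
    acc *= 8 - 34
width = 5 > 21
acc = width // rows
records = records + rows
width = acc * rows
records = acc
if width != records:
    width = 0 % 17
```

Transformed code:
print(width)
acc = 19 * 70
if width != acc:
    acc = acc * (records // acc)
    width = width + 27
else:
    acc = 5 % 10
if acc != acc <= width:
    width = acc[width]
else:
    acc = acc * (8 - 34)
width = 5 > 21
acc = width // 70
records = records + 70
width = acc * 70
records = acc
if width != records:
    width = 0 % 17

14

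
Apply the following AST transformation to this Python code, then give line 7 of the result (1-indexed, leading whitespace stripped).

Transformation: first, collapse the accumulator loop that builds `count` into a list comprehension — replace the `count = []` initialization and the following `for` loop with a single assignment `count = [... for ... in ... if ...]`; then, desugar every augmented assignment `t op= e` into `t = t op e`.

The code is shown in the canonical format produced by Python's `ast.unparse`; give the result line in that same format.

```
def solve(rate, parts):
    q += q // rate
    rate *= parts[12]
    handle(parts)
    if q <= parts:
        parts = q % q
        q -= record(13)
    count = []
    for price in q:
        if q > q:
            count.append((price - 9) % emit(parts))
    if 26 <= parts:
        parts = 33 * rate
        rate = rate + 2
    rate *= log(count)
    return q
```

Transformed code:
def solve(rate, parts):
    q = q + q // rate
    rate = rate * parts[12]
    handle(parts)
    if q <= parts:
        parts = q % q
        q = q - record(13)
    count = [(price - 9) % emit(parts) for price in q if q > q]
    if 26 <= parts:
        parts = 33 * rate
        rate = rate + 2
    rate = rate * log(count)
    return q

q = q - record(13)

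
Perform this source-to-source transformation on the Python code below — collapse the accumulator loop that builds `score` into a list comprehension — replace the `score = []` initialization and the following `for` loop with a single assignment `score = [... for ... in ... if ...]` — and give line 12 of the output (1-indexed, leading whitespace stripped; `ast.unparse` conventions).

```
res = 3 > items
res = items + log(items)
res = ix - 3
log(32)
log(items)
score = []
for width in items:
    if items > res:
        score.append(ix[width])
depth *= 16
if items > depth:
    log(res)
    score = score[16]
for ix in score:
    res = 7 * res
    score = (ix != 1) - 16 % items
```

res = 7 * res

Transformed code:
res = 3 > items
res = items + log(items)
res = ix - 3
log(32)
log(items)
score = [ix[width] for width in items if items > res]
depth *= 16
if items > depth:
    log(res)
    score = score[16]
for ix in score:
    res = 7 * res
    score = (ix != 1) - 16 % items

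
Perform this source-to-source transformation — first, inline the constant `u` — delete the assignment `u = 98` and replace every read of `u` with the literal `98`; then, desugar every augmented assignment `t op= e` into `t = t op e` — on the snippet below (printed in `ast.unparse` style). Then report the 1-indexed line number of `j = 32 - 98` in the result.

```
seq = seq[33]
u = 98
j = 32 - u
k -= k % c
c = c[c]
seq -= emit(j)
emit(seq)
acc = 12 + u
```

2

Transformed code:
seq = seq[33]
j = 32 - 98
k = k - k % c
c = c[c]
seq = seq - emit(j)
emit(seq)
acc = 12 + 98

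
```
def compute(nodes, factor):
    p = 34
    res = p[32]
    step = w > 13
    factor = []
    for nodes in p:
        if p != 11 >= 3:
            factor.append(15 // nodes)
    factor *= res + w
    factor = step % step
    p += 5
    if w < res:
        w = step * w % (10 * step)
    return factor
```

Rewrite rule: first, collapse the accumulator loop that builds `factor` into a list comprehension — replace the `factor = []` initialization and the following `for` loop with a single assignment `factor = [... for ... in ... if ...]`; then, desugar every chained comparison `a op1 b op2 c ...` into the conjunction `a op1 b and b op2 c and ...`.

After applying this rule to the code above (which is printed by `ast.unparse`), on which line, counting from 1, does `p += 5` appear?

Transformed code:
def compute(nodes, factor):
    p = 34
    res = p[32]
    step = w > 13
    factor = [15 // nodes for nodes in p if p != 11 and 11 >= 3]
    factor *= res + w
    factor = step % step
    p += 5
    if w < res:
        w = step * w % (10 * step)
    return factor

8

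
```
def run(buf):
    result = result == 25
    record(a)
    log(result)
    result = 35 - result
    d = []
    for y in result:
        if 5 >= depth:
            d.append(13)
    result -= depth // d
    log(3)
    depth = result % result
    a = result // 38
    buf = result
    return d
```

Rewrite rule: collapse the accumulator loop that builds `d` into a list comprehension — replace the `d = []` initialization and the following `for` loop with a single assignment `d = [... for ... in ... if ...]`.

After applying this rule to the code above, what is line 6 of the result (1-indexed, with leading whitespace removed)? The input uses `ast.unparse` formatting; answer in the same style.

Transformed code:
def run(buf):
    result = result == 25
    record(a)
    log(result)
    result = 35 - result
    d = [13 for y in result if 5 >= depth]
    result -= depth // d
    log(3)
    depth = result % result
    a = result // 38
    buf = result
    return d

d = [13 for y in result if 5 >= depth]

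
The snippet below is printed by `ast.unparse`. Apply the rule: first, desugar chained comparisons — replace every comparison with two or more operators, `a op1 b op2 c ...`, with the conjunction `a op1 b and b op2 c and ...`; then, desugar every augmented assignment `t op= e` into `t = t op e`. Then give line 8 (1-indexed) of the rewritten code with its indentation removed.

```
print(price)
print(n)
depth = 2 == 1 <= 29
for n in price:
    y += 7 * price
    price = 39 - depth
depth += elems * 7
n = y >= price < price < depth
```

n = y >= price and price < price and (price < depth)

Transformed code:
print(price)
print(n)
depth = 2 == 1 and 1 <= 29
for n in price:
    y = y + 7 * price
    price = 39 - depth
depth = depth + elems * 7
n = y >= price and price < price and (price < depth)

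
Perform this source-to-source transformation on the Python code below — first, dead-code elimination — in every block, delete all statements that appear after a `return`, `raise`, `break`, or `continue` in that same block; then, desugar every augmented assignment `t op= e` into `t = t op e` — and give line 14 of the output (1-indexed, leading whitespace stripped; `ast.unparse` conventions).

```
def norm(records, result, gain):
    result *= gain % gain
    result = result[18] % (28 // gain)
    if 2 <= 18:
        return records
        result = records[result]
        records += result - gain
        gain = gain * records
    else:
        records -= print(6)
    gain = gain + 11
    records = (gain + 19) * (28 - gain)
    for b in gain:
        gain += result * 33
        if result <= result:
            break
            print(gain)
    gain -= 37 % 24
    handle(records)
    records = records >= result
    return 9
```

Transformed code:
def norm(records, result, gain):
    result = result * (gain % gain)
    result = result[18] % (28 // gain)
    if 2 <= 18:
        return records
    else:
        records = records - print(6)
    gain = gain + 11
    records = (gain + 19) * (28 - gain)
    for b in gain:
        gain = gain + result * 33
        if result <= result:
            break
    gain = gain - 37 % 24
    handle(records)
    records = records >= result
    return 9

gain = gain - 37 % 24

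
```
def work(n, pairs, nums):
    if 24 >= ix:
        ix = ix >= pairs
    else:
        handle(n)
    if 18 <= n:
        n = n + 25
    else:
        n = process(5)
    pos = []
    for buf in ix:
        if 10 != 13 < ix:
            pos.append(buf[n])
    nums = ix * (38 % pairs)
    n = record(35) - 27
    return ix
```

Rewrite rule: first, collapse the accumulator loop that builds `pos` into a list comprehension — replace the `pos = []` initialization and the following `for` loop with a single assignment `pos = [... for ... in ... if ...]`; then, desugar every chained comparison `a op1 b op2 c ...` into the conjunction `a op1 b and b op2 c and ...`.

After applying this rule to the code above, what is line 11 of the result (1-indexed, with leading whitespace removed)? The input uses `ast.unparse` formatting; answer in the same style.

Transformed code:
def work(n, pairs, nums):
    if 24 >= ix:
        ix = ix >= pairs
    else:
        handle(n)
    if 18 <= n:
        n = n + 25
    else:
        n = process(5)
    pos = [buf[n] for buf in ix if 10 != 13 and 13 < ix]
    nums = ix * (38 % pairs)
    n = record(35) - 27
    return ix

nums = ix * (38 % pairs)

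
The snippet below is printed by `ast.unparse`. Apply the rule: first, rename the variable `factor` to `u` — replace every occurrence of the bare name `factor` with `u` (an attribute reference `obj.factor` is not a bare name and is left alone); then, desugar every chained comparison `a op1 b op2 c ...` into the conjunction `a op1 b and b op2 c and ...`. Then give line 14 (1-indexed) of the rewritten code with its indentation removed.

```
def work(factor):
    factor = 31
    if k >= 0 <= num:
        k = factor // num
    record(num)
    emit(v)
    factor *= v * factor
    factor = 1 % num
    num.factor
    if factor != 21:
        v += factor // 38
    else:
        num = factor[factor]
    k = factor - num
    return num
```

k = u - num

Transformed code:
def work(u):
    u = 31
    if k >= 0 and 0 <= num:
        k = u // num
    record(num)
    emit(v)
    u *= v * u
    u = 1 % num
    num.factor
    if u != 21:
        v += u // 38
    else:
        num = u[u]
    k = u - num
    return num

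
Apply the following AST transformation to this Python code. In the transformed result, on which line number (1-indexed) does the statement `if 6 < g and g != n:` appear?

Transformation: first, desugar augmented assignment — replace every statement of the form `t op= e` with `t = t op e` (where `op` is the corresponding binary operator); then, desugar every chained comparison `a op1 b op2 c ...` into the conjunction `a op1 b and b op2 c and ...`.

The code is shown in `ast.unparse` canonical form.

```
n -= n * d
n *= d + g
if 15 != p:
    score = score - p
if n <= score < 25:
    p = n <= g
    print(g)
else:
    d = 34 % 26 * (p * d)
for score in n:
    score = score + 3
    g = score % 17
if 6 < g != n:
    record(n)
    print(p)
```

Transformed code:
n = n - n * d
n = n * (d + g)
if 15 != p:
    score = score - p
if n <= score and score < 25:
    p = n <= g
    print(g)
else:
    d = 34 % 26 * (p * d)
for score in n:
    score = score + 3
    g = score % 17
if 6 < g and g != n:
    record(n)
    print(p)

13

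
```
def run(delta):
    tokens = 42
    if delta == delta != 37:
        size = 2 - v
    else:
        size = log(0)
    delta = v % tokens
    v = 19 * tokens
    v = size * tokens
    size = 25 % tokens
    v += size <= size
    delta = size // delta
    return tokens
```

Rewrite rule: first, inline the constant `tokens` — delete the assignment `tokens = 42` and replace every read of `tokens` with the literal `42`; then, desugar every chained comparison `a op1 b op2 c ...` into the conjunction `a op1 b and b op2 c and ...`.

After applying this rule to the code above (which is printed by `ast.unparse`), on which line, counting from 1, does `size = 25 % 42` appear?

Transformed code:
def run(delta):
    if delta == delta and delta != 37:
        size = 2 - v
    else:
        size = log(0)
    delta = v % 42
    v = 19 * 42
    v = size * 42
    size = 25 % 42
    v += size <= size
    delta = size // delta
    return 42

9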